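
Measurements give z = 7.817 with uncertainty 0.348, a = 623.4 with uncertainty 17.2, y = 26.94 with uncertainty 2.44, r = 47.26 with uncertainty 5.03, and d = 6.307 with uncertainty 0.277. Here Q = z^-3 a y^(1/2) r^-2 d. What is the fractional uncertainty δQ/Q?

0.261

Relative error in a monomial: (δQ/Q)² = Σ (nᵢ · δxᵢ/xᵢ)².
  (-3·δz/z)² = (-3×0.0445)² = 0.0178;  (1·δa/a)² = (1×0.0276)² = 0.000761;  (½·δy/y)² = (0.5×0.0906)² = 0.00205;  (-2·δr/r)² = (-2×0.106)² = 0.0453;  (1·δd/d)² = (1×0.0439)² = 0.00193
δQ/Q = √(0.0679) = 0.261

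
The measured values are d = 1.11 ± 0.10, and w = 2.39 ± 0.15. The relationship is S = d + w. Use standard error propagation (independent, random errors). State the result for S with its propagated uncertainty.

S is a linear combination, so absolute uncertainties add in quadrature:
  (δd)² = 0.0100;  (δw)² = 0.0225
δS = √(0.0325) = 0.180
S = 3.50.

3.50 ± 0.180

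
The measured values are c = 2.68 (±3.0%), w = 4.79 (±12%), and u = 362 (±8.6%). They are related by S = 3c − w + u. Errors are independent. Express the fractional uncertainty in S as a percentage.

For a sum/difference, combine absolute errors in quadrature:
  (3·δc)² = 0.0582;  (δw)² = 0.330;  (δu)² = 969
δS = √(970) = 31.1
S = 365, so δS/S = 31.1/365 = 0.0853.

8.53%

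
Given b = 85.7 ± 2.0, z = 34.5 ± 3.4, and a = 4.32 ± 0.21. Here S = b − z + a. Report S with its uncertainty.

55.5 ± 3.95

For a sum/difference, combine absolute errors in quadrature:
  (δb)² = 4.00;  (δz)² = 11.6;  (δa)² = 0.0441
δS = √(15.6) = 3.95
S = 55.5.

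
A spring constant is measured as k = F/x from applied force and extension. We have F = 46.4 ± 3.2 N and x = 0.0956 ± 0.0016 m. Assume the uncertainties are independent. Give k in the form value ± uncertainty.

485 ± 34.4 N/m

For a monomial k ∝ F, x^-1, fractional errors add in quadrature:
  (1·δF/F)² = (1×0.0690)² = 0.00476;  (-1·δx/x)² = (-1×0.0167)² = 0.000280
δk/k = √(0.00504) = 0.0710
k = 485 N/m, so δk = 0.0710 × 485 = 34.4 N/m.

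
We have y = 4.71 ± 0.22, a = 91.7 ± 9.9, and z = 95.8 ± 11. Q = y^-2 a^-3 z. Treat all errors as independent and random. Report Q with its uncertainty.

For a monomial Q ∝ y^-2, a^-3, z, fractional errors add in quadrature:
  (-2·δy/y)² = (-2×0.0467)² = 0.00873;  (-3·δa/a)² = (-3×0.108)² = 0.105;  (1·δz/z)² = (1×0.115)² = 0.0132
δQ/Q = √(0.127) = 0.356
Q = 5.6e-06, so δQ = 0.356 × 5.6e-06 = 1.99e-06.

(5.60 ± 1.99) × 10^-6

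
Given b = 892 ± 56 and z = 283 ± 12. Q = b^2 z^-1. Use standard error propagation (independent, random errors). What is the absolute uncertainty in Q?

Relative error in a monomial: (δQ/Q)² = Σ (nᵢ · δxᵢ/xᵢ)².
  (2·δb/b)² = (2×0.0628)² = 0.0158;  (-1·δz/z)² = (-1×0.0424)² = 0.00180
δQ/Q = √(0.0176) = 0.133
Q = 2810, so δQ = 0.133 × 2810 = 373.

373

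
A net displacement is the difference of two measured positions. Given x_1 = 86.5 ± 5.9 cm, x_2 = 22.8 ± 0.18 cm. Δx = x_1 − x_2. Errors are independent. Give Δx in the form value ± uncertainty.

63.7 ± 5.90 cm

Each term contributes (cᵢ δxᵢ)² to (δΔx)²:
  (δx_1)² = 34.8;  (δx_2)² = 0.0324
δΔx = √(34.8) = 5.90 cm
Δx = 63.7 cm.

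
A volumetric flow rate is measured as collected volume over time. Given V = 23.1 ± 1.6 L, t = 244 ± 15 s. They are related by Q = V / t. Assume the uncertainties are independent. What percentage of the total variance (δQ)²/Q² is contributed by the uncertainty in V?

55.9%

(δQ/Q)² = (1·δV/V)² + (-1·δt/t)²
  V term: (1×0.0693)² = 0.00480
  t term: (-1×0.0615)² = 0.00378
Total = 0.00858. Share from V = 0.00480/0.00858 = 0.559.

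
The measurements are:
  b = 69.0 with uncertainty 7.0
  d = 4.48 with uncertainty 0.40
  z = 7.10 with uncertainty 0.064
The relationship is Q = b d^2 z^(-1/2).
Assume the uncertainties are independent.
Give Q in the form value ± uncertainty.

Q is a product of powers, so relative uncertainties combine in quadrature:
  (1·δb/b)² = (1×0.101)² = 0.0103;  (2·δd/d)² = (2×0.0893)² = 0.0319;  (−½·δz/z)² = (-0.5×0.00901)² = 2.03e-05
δQ/Q = √(0.0422) = 0.205
Q = 520, so δQ = 0.205 × 520 = 107.

520 ± 107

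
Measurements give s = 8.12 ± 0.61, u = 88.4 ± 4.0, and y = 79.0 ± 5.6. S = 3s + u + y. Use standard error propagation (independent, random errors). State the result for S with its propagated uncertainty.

S is a linear combination, so absolute uncertainties add in quadrature:
  (3·δs)² = 3.35;  (δu)² = 16.0;  (δy)² = 31.4
δS = √(50.7) = 7.12
S = 192.

192 ± 7.12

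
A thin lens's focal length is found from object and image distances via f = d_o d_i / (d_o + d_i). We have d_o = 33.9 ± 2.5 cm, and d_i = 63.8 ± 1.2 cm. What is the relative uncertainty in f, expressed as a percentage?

∂f/∂d_o = (d_i/(d_o+d_i))² = 0.426;  ∂f/∂d_i = (d_o/(d_o+d_i))² = 0.120
δf = √((∂f/∂d_o · δd_o)² + (∂f/∂d_i · δd_i)²) = √(1.14 + 0.0209) = 1.08 cm
f = 22.1 cm, so δf/f = 1.08/22.1 = 0.0486.

4.86%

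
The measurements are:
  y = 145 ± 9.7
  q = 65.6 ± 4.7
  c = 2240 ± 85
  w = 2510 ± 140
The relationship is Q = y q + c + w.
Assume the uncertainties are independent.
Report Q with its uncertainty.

Let p = y·q = 9510. δp/p = √((1·δy/y)² + (1·δq/q)²) = √(0.00448 + 0.00513) = 0.0980, so δp = 932.
Q = p + c + w: δQ = √(δp² + δc² + δw²) = √(8.69e+05 + 7220 + 19600) = 947
Q = 14300.

14300 ± 947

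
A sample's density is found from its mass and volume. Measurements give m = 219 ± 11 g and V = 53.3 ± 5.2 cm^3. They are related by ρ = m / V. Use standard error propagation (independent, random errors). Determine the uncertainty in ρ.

0.451 g/cm^3

For a monomial ρ ∝ m, V^-1, fractional errors add in quadrature:
  (1·δm/m)² = (1×0.0502)² = 0.00252;  (-1·δV/V)² = (-1×0.0976)² = 0.00952
δρ/ρ = √(0.0120) = 0.110
ρ = 4.11 g/cm^3, so δρ = 0.110 × 4.11 = 0.451 g/cm^3.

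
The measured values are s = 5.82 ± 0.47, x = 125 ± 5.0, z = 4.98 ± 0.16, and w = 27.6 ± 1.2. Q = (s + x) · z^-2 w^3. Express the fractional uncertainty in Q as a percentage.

Let u = s + x = 131. δu = √(δs² + δx²) = √(0.221 + 25.0) = 5.02, so δu/u = 0.0384.
Q is then a monomial in u, z, w:
δQ/Q = √((δu/u)² + (-2·δz/z)² + (3·δw/w)²) = √(0.00147 + 0.00413 + 0.0170) = 0.150

15.0%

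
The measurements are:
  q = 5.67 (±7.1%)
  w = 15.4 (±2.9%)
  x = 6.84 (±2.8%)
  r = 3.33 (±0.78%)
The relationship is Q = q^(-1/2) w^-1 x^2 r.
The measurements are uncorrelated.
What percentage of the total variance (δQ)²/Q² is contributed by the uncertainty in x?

59.2%

(δQ/Q)² = (−½·δq/q)² + (-1·δw/w)² + (2·δx/x)² + (1·δr/r)²
  q term: (-0.5×0.0710)² = 0.00126
  w term: (-1×0.0290)² = 0.000841
  x term: (2×0.0280)² = 0.00314
  r term: (1×0.00780)² = 6.08e-05
Total = 0.00530. Share from x = 0.00314/0.00530 = 0.592.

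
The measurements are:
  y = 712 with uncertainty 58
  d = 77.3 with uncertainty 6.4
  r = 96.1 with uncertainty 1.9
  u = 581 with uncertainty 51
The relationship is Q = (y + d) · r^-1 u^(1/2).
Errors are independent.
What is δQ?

Let w = y + d = 789. δw = √(δy² + δd²) = √(3360 + 41.0) = 58.4, so δw/w = 0.0739.
Q is then a monomial in w, r, u:
δQ/Q = √((δw/w)² + (-1·δr/r)² + (½·δu/u)²) = √(0.00547 + 0.000391 + 0.00193) = 0.0882
Q = 198, so δQ = 0.0882 × 198 = 17.5.

17.5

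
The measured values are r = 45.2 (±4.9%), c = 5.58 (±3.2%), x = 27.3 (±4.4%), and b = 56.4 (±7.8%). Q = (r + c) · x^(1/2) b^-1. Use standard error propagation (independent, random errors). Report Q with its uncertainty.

4.70 ± 0.433

Let u = r + c = 50.8. δu = √(δr² + δc²) = √(4.91 + 0.0319) = 2.22, so δu/u = 0.0438.
Q is then a monomial in u, x, b:
δQ/Q = √((δu/u)² + (½·δx/x)² + (-1·δb/b)²) = √(0.00191 + 0.000484 + 0.00608) = 0.0921
Q = 4.70, so δQ = 0.0921 × 4.70 = 0.433.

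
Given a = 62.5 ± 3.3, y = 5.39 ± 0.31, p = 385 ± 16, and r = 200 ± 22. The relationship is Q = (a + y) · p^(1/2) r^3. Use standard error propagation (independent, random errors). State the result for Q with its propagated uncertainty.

(1.07 ± 0.356) × 10^10

Let u = a + y = 67.9. δu = √(δa² + δy²) = √(10.9 + 0.0961) = 3.31, so δu/u = 0.0488.
Q is then a monomial in u, p, r:
δQ/Q = √((δu/u)² + (½·δp/p)² + (3·δr/r)²) = √(0.00238 + 0.000432 + 0.109) = 0.334
Q = 1.07e+10, so δQ = 0.334 × 1.07e+10 = 3.56e+09.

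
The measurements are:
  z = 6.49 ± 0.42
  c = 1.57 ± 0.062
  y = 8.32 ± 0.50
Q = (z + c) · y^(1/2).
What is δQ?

Let u = z + c = 8.06. δu = √(δz² + δc²) = √(0.176 + 0.00384) = 0.425, so δu/u = 0.0527.
Q is then a monomial in u, y:
δQ/Q = √((δu/u)² + (½·δy/y)²) = √(0.00277 + 0.000903) = 0.0606
Q = 23.2, so δQ = 0.0606 × 23.2 = 1.41.

1.41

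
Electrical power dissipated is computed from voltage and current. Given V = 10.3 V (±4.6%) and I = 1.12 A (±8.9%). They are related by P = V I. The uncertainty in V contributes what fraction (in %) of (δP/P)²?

21.1%

(δP/P)² = (1·δV/V)² + (1·δI/I)²
  V term: (1×0.0460)² = 0.00212
  I term: (1×0.0890)² = 0.00792
Total = 0.0100. Share from V = 0.00212/0.0100 = 0.211.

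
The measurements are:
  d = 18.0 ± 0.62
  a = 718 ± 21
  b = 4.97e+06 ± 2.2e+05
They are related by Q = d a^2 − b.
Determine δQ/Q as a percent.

15.5%

Let p = d·a^2 = 9.28e+06. δp/p = √((1·δd/d)² + (2·δa/a)²) = √(0.00119 + 0.00342) = 0.0679, so δp = 6.3e+05.
Q = p − b: δQ = √(δp² + δb²) = √(3.97e+11 + 4.84e+10) = 6.67e+05
Q = 4.31e+06, so δQ/Q = 6.67e+05/4.31e+06 = 0.155.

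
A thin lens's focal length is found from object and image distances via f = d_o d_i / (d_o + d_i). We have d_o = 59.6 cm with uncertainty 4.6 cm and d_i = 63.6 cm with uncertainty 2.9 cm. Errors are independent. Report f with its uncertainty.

∂f/∂d_o = (d_i/(d_o+d_i))² = 0.266;  ∂f/∂d_i = (d_o/(d_o+d_i))² = 0.234
δf = √((∂f/∂d_o · δd_o)² + (∂f/∂d_i · δd_i)²) = √(1.50 + 0.461) = 1.40 cm
f = 30.8 cm.

30.8 ± 1.40 cm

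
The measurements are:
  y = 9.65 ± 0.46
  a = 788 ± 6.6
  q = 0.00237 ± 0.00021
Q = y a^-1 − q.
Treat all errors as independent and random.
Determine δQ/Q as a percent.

6.37%

Let p = y·a^-1 = 0.0122. δp/p = √((1·δy/y)² + (-1·δa/a)²) = √(0.00227 + 7.02e-05) = 0.0484, so δp = 0.000593.
Q = p − q: δQ = √(δp² + δq²) = √(3.51e-07 + 4.41e-08) = 0.000629
Q = 0.00988, so δQ/Q = 0.000629/0.00988 = 0.0637.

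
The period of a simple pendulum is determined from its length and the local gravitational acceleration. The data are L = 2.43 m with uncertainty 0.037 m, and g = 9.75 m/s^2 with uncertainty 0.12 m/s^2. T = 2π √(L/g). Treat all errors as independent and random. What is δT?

T is a product of powers, so relative uncertainties combine in quadrature:
  (½·δL/L)² = (0.5×0.0152)² = 5.8e-05;  (−½·δg/g)² = (-0.5×0.0123)² = 3.79e-05
δT/T = √(9.58e-05) = 0.00979
T = 3.14 s, so δT = 0.00979 × 3.14 = 0.0307 s.

0.0307 s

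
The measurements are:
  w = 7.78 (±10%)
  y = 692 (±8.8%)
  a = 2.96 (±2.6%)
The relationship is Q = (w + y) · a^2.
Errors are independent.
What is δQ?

Let u = w + y = 700. δu = √(δw² + δy²) = √(0.605 + 3710) = 60.9, so δu/u = 0.0870.
Q is then a monomial in u, a:
δQ/Q = √((δu/u)² + (2·δa/a)²) = √(0.00757 + 0.00270) = 0.101
Q = 6130, so δQ = 0.101 × 6130 = 622.

622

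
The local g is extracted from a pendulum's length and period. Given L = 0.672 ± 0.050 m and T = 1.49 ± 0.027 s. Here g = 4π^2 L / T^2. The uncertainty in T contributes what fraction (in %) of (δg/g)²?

19.2%

(δg/g)² = (1·δL/L)² + (-2·δT/T)²
  L term: (1×0.0744)² = 0.00554
  T term: (-2×0.0181)² = 0.00131
Total = 0.00685. Share from T = 0.00131/0.00685 = 0.192.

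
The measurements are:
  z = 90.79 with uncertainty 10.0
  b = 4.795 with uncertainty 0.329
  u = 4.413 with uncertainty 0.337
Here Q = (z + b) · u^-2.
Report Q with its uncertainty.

4.908 ± 0.909

Let w = z + b = 95.59. δw = √(δz² + δb²) = √(100 + 0.108) = 10.0, so δw/w = 0.105.
Q is then a monomial in w, u:
δQ/Q = √((δw/w)² + (-2·δu/u)²) = √(0.0110 + 0.0233) = 0.185
Q = 4.908, so δQ = 0.185 × 4.908 = 0.909.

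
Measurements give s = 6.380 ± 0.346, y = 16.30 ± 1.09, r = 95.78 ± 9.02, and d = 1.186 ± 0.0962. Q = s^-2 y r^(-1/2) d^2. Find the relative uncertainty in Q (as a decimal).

0.212

Each factor contributes (exponent × relative error)² to (δQ/Q)²:
  (-2·δs/s)² = (-2×0.0542)² = 0.0118;  (1·δy/y)² = (1×0.0669)² = 0.00447;  (−½·δr/r)² = (-0.5×0.0942)² = 0.00222;  (2·δd/d)² = (2×0.0811)² = 0.0263
δQ/Q = √(0.0448) = 0.212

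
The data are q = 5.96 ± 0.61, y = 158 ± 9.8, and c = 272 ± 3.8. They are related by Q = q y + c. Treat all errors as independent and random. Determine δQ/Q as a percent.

Let p = q·y = 942. δp/p = √((1·δq/q)² + (1·δy/y)²) = √(0.0105 + 0.00385) = 0.120, so δp = 113.
Q = p + c: δQ = √(δp² + δc²) = √(12700 + 14.4) = 113
Q = 1210, so δQ/Q = 113/1210 = 0.0929.

9.29%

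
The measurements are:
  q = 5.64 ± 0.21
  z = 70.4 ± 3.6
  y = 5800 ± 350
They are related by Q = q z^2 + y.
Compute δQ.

Let p = q·z^2 = 28000. δp/p = √((1·δq/q)² + (2·δz/z)²) = √(0.00139 + 0.0105) = 0.109, so δp = 3040.
Q = p + y: δQ = √(δp² + δy²) = √(9.26e+06 + 1.22e+05) = 3060

3060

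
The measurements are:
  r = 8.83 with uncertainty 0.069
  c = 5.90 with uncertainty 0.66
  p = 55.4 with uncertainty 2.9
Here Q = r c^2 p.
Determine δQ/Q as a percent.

23.0%

Q is a product of powers, so relative uncertainties combine in quadrature:
  (1·δr/r)² = (1×0.00781)² = 6.11e-05;  (2·δc/c)² = (2×0.112)² = 0.0501;  (1·δp/p)² = (1×0.0523)² = 0.00274
δQ/Q = √(0.0529) = 0.230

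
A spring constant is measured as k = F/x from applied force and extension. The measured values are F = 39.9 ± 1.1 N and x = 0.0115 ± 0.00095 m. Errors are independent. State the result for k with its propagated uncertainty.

3470 ± 302 N/m

k is a product of powers, so relative uncertainties combine in quadrature:
  (1·δF/F)² = (1×0.0276)² = 0.000760;  (-1·δx/x)² = (-1×0.0826)² = 0.00682
δk/k = √(0.00758) = 0.0871
k = 3470 N/m, so δk = 0.0871 × 3470 = 302 N/m.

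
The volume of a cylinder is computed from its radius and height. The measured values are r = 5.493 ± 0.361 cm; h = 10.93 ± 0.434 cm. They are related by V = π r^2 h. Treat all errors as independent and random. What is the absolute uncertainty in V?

Relative error in a monomial: (δV/V)² = Σ (nᵢ · δxᵢ/xᵢ)².
  (2·δr/r)² = (2×0.0657)² = 0.0173;  (1·δh/h)² = (1×0.0397)² = 0.00158
δV/V = √(0.0189) = 0.137
V = 1036 cm^3, so δV = 0.137 × 1036 = 142 cm^3.

142 cm^3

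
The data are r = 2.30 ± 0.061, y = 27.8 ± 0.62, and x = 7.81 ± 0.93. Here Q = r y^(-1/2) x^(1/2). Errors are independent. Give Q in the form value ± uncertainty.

1.22 ± 0.0806

Relative error in a monomial: (δQ/Q)² = Σ (nᵢ · δxᵢ/xᵢ)².
  (1·δr/r)² = (1×0.0265)² = 0.000703;  (−½·δy/y)² = (-0.5×0.0223)² = 0.000124;  (½·δx/x)² = (0.5×0.119)² = 0.00354
δQ/Q = √(0.00437) = 0.0661
Q = 1.22, so δQ = 0.0661 × 1.22 = 0.0806.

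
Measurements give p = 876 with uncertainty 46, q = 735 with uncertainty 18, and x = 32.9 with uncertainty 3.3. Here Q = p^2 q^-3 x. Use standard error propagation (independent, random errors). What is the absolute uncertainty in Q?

0.0103

Since Q is a product/quotient, work with relative uncertainties:
  (2·δp/p)² = (2×0.0525)² = 0.0110;  (-3·δq/q)² = (-3×0.0245)² = 0.00540;  (1·δx/x)² = (1×0.100)² = 0.0101
δQ/Q = √(0.0265) = 0.163
Q = 0.0636, so δQ = 0.163 × 0.0636 = 0.0103.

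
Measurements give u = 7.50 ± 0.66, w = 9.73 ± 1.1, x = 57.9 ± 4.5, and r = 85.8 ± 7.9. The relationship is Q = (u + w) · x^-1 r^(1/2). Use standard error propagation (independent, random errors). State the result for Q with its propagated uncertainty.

Let h = u + w = 17.2. δh = √(δu² + δw²) = √(0.436 + 1.21) = 1.28, so δh/h = 0.0745.
Q is then a monomial in h, x, r:
δQ/Q = √((δh/h)² + (-1·δx/x)² + (½·δr/r)²) = √(0.00554 + 0.00604 + 0.00212) = 0.117
Q = 2.76, so δQ = 0.117 × 2.76 = 0.323.

2.76 ± 0.323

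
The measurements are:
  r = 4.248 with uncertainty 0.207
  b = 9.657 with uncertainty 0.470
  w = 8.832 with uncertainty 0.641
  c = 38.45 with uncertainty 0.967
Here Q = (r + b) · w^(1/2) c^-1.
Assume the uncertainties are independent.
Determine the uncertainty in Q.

Let u = r + b = 13.91. δu = √(δr² + δb²) = √(0.0428 + 0.221) = 0.514, so δu/u = 0.0369.
Q is then a monomial in u, w, c:
δQ/Q = √((δu/u)² + (½·δw/w)² + (-1·δc/c)²) = √(0.00136 + 0.00132 + 0.000632) = 0.0576
Q = 1.075, so δQ = 0.0576 × 1.075 = 0.0619.

0.0619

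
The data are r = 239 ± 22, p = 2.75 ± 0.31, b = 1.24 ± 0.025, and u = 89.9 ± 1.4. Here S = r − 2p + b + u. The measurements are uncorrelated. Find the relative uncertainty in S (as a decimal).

Absolute uncertainties add in quadrature for a linear combination:
  (δr)² = 484;  (2·δp)² = 0.384;  (δb)² = 0.000625;  (δu)² = 1.96
δS = √(486) = 22.1
S = 325, so δS/S = 22.1/325 = 0.0679.

0.0679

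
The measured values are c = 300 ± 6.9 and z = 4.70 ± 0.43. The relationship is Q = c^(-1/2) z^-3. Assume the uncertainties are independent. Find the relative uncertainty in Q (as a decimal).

0.275

For a monomial Q ∝ c^(-1/2), z^-3, fractional errors add in quadrature:
  (−½·δc/c)² = (-0.5×0.0230)² = 0.000132;  (-3·δz/z)² = (-3×0.0915)² = 0.0753
δQ/Q = √(0.0755) = 0.275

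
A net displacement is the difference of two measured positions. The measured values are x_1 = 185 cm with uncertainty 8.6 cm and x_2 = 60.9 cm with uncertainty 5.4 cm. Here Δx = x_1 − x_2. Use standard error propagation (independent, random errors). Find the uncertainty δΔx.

10.2 cm

Sums and differences: (δΔx)² = Σ (cᵢ δxᵢ)².
  (δx_1)² = 74.0;  (δx_2)² = 29.2
δΔx = √(103) = 10.2 cm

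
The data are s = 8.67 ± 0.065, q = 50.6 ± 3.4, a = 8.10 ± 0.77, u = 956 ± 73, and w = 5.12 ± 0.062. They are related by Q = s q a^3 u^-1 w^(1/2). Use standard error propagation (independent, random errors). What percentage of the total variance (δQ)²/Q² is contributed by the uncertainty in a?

(δQ/Q)² = (1·δs/s)² + (1·δq/q)² + (3·δa/a)² + (-1·δu/u)² + (½·δw/w)²
  s term: (1×0.00750)² = 5.62e-05
  q term: (1×0.0672)² = 0.00451
  a term: (3×0.0951)² = 0.0813
  u term: (-1×0.0764)² = 0.00583
  w term: (0.5×0.0121)² = 3.67e-05
Total = 0.0918. Share from a = 0.0813/0.0918 = 0.886.

88.6%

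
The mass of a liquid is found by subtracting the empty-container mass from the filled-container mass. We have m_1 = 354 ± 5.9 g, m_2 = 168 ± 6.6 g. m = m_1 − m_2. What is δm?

8.85 g

Absolute uncertainties add in quadrature for a linear combination:
  (δm_1)² = 34.8;  (δm_2)² = 43.6
δm = √(78.4) = 8.85 g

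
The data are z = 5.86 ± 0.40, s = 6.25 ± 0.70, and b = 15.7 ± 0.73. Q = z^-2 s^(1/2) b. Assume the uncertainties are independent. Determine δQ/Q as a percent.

For a monomial Q ∝ z^-2, s^(1/2), b, fractional errors add in quadrature:
  (-2·δz/z)² = (-2×0.0683)² = 0.0186;  (½·δs/s)² = (0.5×0.112)² = 0.00314;  (1·δb/b)² = (1×0.0465)² = 0.00216
δQ/Q = √(0.0239) = 0.155

15.5%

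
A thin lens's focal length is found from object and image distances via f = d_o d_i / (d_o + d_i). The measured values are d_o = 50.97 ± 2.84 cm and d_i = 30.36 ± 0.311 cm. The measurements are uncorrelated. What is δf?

∂f/∂d_o = (d_i/(d_o+d_i))² = 0.139;  ∂f/∂d_i = (d_o/(d_o+d_i))² = 0.393
δf = √((∂f/∂d_o · δd_o)² + (∂f/∂d_i · δd_i)²) = √(0.157 + 0.0149) = 0.414 cm

0.414 cm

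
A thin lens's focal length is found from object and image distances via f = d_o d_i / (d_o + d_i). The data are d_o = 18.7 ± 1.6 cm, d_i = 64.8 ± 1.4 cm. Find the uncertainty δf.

∂f/∂d_o = (d_i/(d_o+d_i))² = 0.602;  ∂f/∂d_i = (d_o/(d_o+d_i))² = 0.0502
δf = √((∂f/∂d_o · δd_o)² + (∂f/∂d_i · δd_i)²) = √(0.929 + 0.00493) = 0.966 cm

0.966 cm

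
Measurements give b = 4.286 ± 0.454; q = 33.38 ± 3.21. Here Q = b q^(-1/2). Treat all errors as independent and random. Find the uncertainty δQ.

0.0863

Relative error in a monomial: (δQ/Q)² = Σ (nᵢ · δxᵢ/xᵢ)².
  (1·δb/b)² = (1×0.106)² = 0.0112;  (−½·δq/q)² = (-0.5×0.0962)² = 0.00231
δQ/Q = √(0.0135) = 0.116
Q = 0.7418, so δQ = 0.116 × 0.7418 = 0.0863.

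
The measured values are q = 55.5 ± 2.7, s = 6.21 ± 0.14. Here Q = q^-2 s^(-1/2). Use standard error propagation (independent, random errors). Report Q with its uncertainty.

Each factor contributes (exponent × relative error)² to (δQ/Q)²:
  (-2·δq/q)² = (-2×0.0486)² = 0.00947;  (−½·δs/s)² = (-0.5×0.0225)² = 0.000127
δQ/Q = √(0.00959) = 0.0979
Q = 0.000130, so δQ = 0.0979 × 0.000130 = 1.28e-05.

(1.30 ± 0.128) × 10^-4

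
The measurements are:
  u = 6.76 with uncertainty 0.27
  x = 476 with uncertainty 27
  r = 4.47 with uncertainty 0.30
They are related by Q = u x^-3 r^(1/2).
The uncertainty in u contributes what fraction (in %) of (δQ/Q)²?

(δQ/Q)² = (1·δu/u)² + (-3·δx/x)² + (½·δr/r)²
  u term: (1×0.0399)² = 0.00160
  x term: (-3×0.0567)² = 0.0290
  r term: (0.5×0.0671)² = 0.00113
Total = 0.0317. Share from u = 0.00160/0.0317 = 0.0504.

5.04%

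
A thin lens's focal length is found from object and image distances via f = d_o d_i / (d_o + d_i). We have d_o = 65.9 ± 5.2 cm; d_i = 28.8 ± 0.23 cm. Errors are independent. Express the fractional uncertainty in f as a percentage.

∂f/∂d_o = (d_i/(d_o+d_i))² = 0.0925;  ∂f/∂d_i = (d_o/(d_o+d_i))² = 0.484
δf = √((∂f/∂d_o · δd_o)² + (∂f/∂d_i · δd_i)²) = √(0.231 + 0.0124) = 0.494 cm
f = 20.0 cm, so δf/f = 0.494/20.0 = 0.0246.

2.46%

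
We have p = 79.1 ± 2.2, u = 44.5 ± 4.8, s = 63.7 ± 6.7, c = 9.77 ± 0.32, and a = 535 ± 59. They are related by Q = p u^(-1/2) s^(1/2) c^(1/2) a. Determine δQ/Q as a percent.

Each factor contributes (exponent × relative error)² to (δQ/Q)²:
  (1·δp/p)² = (1×0.0278)² = 0.000774;  (−½·δu/u)² = (-0.5×0.108)² = 0.00291;  (½·δs/s)² = (0.5×0.105)² = 0.00277;  (½·δc/c)² = (0.5×0.0328)² = 0.000268;  (1·δa/a)² = (1×0.110)² = 0.0122
δQ/Q = √(0.0189) = 0.137

13.7%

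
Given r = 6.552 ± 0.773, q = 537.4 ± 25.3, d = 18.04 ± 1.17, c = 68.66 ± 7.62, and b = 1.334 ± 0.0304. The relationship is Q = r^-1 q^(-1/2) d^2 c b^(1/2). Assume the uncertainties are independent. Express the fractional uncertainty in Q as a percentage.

20.9%

Relative error in a monomial: (δQ/Q)² = Σ (nᵢ · δxᵢ/xᵢ)².
  (-1·δr/r)² = (-1×0.118)² = 0.0139;  (−½·δq/q)² = (-0.5×0.0471)² = 0.000554;  (2·δd/d)² = (2×0.0649)² = 0.0168;  (1·δc/c)² = (1×0.111)² = 0.0123;  (½·δb/b)² = (0.5×0.0228)² = 0.000130
δQ/Q = √(0.0437) = 0.209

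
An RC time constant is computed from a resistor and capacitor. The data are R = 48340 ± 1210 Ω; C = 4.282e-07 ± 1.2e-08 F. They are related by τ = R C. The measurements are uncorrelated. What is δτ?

0.000778 s

For a monomial τ ∝ R, C, fractional errors add in quadrature:
  (1·δR/R)² = (1×0.0250)² = 0.000627;  (1·δC/C)² = (1×0.0280)² = 0.000785
δτ/τ = √(0.00141) = 0.0376
τ = 0.02070 s, so δτ = 0.0376 × 0.02070 = 0.000778 s.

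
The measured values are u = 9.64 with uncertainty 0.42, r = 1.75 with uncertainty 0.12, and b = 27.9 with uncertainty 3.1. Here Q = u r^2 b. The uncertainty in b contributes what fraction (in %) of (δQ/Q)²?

37.4%

(δQ/Q)² = (1·δu/u)² + (2·δr/r)² + (1·δb/b)²
  u term: (1×0.0436)² = 0.00190
  r term: (2×0.0686)² = 0.0188
  b term: (1×0.111)² = 0.0123
Total = 0.0331. Share from b = 0.0123/0.0331 = 0.374.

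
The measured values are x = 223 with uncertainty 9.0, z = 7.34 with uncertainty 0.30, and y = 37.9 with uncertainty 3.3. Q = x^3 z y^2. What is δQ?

2.53e+10

Q is a product of powers, so relative uncertainties combine in quadrature:
  (3·δx/x)² = (3×0.0404)² = 0.0147;  (1·δz/z)² = (1×0.0409)² = 0.00167;  (2·δy/y)² = (2×0.0871)² = 0.0303
δQ/Q = √(0.0467) = 0.216
Q = 1.17e+11, so δQ = 0.216 × 1.17e+11 = 2.53e+10.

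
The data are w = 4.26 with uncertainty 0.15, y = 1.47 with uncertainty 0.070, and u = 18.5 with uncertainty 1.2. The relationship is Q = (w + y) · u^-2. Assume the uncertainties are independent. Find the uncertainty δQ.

Let h = w + y = 5.73. δh = √(δw² + δy²) = √(0.0225 + 0.00490) = 0.166, so δh/h = 0.0289.
Q is then a monomial in h, u:
δQ/Q = √((δh/h)² + (-2·δu/u)²) = √(0.000835 + 0.0168) = 0.133
Q = 0.0167, so δQ = 0.133 × 0.0167 = 0.00223.

0.00223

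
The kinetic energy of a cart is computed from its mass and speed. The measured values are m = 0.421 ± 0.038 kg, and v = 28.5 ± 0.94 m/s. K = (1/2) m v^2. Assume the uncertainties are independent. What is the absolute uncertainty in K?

19.1 J

Since K is a product/quotient, work with relative uncertainties:
  (1·δm/m)² = (1×0.0903)² = 0.00815;  (2·δv/v)² = (2×0.0330)² = 0.00435
δK/K = √(0.0125) = 0.112
K = 171 J, so δK = 0.112 × 171 = 19.1 J.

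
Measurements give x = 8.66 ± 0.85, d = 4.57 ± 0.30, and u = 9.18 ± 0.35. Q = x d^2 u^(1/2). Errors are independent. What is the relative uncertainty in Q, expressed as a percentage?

16.5%

Since Q is a product/quotient, work with relative uncertainties:
  (1·δx/x)² = (1×0.0982)² = 0.00963;  (2·δd/d)² = (2×0.0656)² = 0.0172;  (½·δu/u)² = (0.5×0.0381)² = 0.000363
δQ/Q = √(0.0272) = 0.165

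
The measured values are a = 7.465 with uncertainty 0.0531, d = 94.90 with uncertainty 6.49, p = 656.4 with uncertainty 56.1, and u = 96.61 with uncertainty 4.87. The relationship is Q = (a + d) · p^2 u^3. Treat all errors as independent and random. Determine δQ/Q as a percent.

Let w = a + d = 102.4. δw = √(δa² + δd²) = √(0.00282 + 42.1) = 6.49, so δw/w = 0.0634.
Q is then a monomial in w, p, u:
δQ/Q = √((δw/w)² + (2·δp/p)² + (3·δu/u)²) = √(0.00402 + 0.0292 + 0.0229) = 0.237

23.7%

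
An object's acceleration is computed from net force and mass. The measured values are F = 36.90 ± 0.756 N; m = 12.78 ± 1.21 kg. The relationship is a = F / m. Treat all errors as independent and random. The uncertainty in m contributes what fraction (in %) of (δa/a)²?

(δa/a)² = (1·δF/F)² + (-1·δm/m)²
  F term: (1×0.0205)² = 0.000420
  m term: (-1×0.0947)² = 0.00896
Total = 0.00938. Share from m = 0.00896/0.00938 = 0.955.

95.5%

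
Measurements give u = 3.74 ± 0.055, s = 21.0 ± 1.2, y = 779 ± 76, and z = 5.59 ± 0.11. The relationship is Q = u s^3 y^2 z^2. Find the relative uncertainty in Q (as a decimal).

Since Q is a product/quotient, work with relative uncertainties:
  (1·δu/u)² = (1×0.0147)² = 0.000216;  (3·δs/s)² = (3×0.0571)² = 0.0294;  (2·δy/y)² = (2×0.0976)² = 0.0381;  (2·δz/z)² = (2×0.0197)² = 0.00155
δQ/Q = √(0.0692) = 0.263

0.263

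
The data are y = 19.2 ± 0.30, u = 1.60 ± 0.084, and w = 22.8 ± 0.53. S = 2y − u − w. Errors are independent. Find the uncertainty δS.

Each term contributes (cᵢ δxᵢ)² to (δS)²:
  (2·δy)² = 0.360;  (δu)² = 0.00706;  (δw)² = 0.281
δS = √(0.648) = 0.805

0.805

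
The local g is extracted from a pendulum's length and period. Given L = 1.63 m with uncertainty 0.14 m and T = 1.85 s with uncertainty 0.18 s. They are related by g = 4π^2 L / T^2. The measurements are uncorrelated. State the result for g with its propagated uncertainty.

Relative error in a monomial: (δg/g)² = Σ (nᵢ · δxᵢ/xᵢ)².
  (1·δL/L)² = (1×0.0859)² = 0.00738;  (-2·δT/T)² = (-2×0.0973)² = 0.0379
δg/g = √(0.0452) = 0.213
g = 18.8 m/s^2, so δg = 0.213 × 18.8 = 4.00 m/s^2.

18.8 ± 4.00 m/s^2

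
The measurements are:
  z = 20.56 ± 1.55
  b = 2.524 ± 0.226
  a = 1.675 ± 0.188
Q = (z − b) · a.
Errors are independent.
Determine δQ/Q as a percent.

14.2%

Let u = z − b = 18.04. δu = √(δz² + δb²) = √(2.40 + 0.0511) = 1.57, so δu/u = 0.0868.
Q is then a monomial in u, a:
δQ/Q = √((δu/u)² + (1·δa/a)²) = √(0.00754 + 0.0126) = 0.142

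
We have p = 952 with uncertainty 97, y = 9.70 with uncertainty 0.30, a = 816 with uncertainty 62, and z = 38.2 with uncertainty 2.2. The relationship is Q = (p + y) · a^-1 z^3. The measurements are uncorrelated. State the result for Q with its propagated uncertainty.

65700 ± 14100

Let u = p + y = 962. δu = √(δp² + δy²) = √(9410 + 0.0900) = 97.0, so δu/u = 0.101.
Q is then a monomial in u, a, z:
δQ/Q = √((δu/u)² + (-1·δa/a)² + (3·δz/z)²) = √(0.0102 + 0.00577 + 0.0299) = 0.214
Q = 65700, so δQ = 0.214 × 65700 = 14100.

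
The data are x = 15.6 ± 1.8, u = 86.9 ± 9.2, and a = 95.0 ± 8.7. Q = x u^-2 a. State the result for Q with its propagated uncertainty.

Products/powers → add relative errors in quadrature, weighted by exponent:
  (1·δx/x)² = (1×0.115)² = 0.0133;  (-2·δu/u)² = (-2×0.106)² = 0.0448;  (1·δa/a)² = (1×0.0916)² = 0.00839
δQ/Q = √(0.0665) = 0.258
Q = 0.196, so δQ = 0.258 × 0.196 = 0.0506.

0.196 ± 0.0506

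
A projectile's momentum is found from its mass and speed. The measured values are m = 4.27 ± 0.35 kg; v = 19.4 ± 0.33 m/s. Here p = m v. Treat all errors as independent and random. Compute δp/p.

Products/powers → add relative errors in quadrature, weighted by exponent:
  (1·δm/m)² = (1×0.0820)² = 0.00672;  (1·δv/v)² = (1×0.0170)² = 0.000289
δp/p = √(0.00701) = 0.0837

0.0837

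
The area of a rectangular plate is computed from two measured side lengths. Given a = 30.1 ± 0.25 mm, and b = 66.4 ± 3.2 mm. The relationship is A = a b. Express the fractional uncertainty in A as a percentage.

4.89%

Since A is a product/quotient, work with relative uncertainties:
  (1·δa/a)² = (1×0.00831)² = 6.9e-05;  (1·δb/b)² = (1×0.0482)² = 0.00232
δA/A = √(0.00239) = 0.0489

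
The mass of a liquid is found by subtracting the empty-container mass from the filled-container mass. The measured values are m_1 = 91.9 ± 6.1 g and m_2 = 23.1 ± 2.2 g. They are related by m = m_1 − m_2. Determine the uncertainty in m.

6.48 g

For a sum/difference, combine absolute errors in quadrature:
  (δm_1)² = 37.2;  (δm_2)² = 4.84
δm = √(42.0) = 6.48 g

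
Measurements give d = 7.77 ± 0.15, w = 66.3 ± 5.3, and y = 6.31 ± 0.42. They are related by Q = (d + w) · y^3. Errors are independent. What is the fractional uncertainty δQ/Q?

0.212

Let u = d + w = 74.1. δu = √(δd² + δw²) = √(0.0225 + 28.1) = 5.30, so δu/u = 0.0716.
Q is then a monomial in u, y:
δQ/Q = √((δu/u)² + (3·δy/y)²) = √(0.00512 + 0.0399) = 0.212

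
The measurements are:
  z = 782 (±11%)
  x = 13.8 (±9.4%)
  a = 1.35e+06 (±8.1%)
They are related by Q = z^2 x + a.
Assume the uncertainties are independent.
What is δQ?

2.02e+06

Let p = z^2·x = 8.44e+06. δp/p = √((2·δz/z)² + (1·δx/x)²) = √(0.0484 + 0.00884) = 0.239, so δp = 2.02e+06.
Q = p + a: δQ = √(δp² + δa²) = √(4.08e+12 + 1.2e+10) = 2.02e+06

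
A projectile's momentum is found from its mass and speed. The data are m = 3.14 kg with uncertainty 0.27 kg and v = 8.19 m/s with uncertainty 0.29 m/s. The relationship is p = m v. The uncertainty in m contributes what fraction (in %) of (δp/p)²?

85.5%

(δp/p)² = (1·δm/m)² + (1·δv/v)²
  m term: (1×0.0860)² = 0.00739
  v term: (1×0.0354)² = 0.00125
Total = 0.00865. Share from m = 0.00739/0.00865 = 0.855.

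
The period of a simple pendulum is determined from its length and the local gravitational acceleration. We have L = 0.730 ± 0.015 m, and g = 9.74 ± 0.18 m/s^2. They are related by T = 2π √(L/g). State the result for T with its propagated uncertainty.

1.72 ± 0.0238 s

Each factor contributes (exponent × relative error)² to (δT/T)²:
  (½·δL/L)² = (0.5×0.0205)² = 0.000106;  (−½·δg/g)² = (-0.5×0.0185)² = 8.54e-05
δT/T = √(0.000191) = 0.0138
T = 1.72 s, so δT = 0.0138 × 1.72 = 0.0238 s.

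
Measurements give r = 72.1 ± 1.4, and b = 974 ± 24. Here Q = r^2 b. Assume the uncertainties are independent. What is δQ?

2.33e+05

Q is a product of powers, so relative uncertainties combine in quadrature:
  (2·δr/r)² = (2×0.0194)² = 0.00151;  (1·δb/b)² = (1×0.0246)² = 0.000607
δQ/Q = √(0.00212) = 0.0460
Q = 5.06e+06, so δQ = 0.0460 × 5.06e+06 = 2.33e+05.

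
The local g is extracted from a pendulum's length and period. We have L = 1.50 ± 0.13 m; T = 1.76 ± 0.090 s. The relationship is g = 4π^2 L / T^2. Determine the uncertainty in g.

g is a product of powers, so relative uncertainties combine in quadrature:
  (1·δL/L)² = (1×0.0867)² = 0.00751;  (-2·δT/T)² = (-2×0.0511)² = 0.0105
δg/g = √(0.0180) = 0.134
g = 19.1 m/s^2, so δg = 0.134 × 19.1 = 2.56 m/s^2.

2.56 m/s^2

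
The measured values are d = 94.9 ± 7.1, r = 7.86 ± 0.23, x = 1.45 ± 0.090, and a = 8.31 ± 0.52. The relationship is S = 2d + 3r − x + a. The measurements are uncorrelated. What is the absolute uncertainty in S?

Each term contributes (cᵢ δxᵢ)² to (δS)²:
  (2·δd)² = 202;  (3·δr)² = 0.476;  (δx)² = 0.00810;  (δa)² = 0.270
δS = √(202) = 14.2

14.2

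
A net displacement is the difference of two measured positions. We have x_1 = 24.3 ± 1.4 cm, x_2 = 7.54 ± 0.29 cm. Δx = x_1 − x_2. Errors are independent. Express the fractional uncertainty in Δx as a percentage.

Δx is a linear combination, so absolute uncertainties add in quadrature:
  (δx_1)² = 1.96;  (δx_2)² = 0.0841
δΔx = √(2.04) = 1.43 cm
Δx = 16.8 cm, so δΔx/Δx = 1.43/16.8 = 0.0853.

8.53%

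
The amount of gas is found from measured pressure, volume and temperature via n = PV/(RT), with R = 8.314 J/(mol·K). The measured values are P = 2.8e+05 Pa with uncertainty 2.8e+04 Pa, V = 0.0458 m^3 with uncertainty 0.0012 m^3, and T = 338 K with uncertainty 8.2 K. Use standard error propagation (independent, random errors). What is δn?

0.485 mol

n is a product of powers, so relative uncertainties combine in quadrature:
  (1·δP/P)² = (1×0.100)² = 0.0100;  (1·δV/V)² = (1×0.0262)² = 0.000686;  (-1·δT/T)² = (-1×0.0243)² = 0.000589
δn/n = √(0.0113) = 0.106
n = 4.56 mol, so δn = 0.106 × 4.56 = 0.485 mol.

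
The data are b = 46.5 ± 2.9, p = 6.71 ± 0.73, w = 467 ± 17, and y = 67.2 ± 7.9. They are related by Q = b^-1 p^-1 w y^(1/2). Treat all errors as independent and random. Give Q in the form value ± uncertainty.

For a monomial Q ∝ b^-1, p^-1, w, y^(1/2), fractional errors add in quadrature:
  (-1·δb/b)² = (-1×0.0624)² = 0.00389;  (-1·δp/p)² = (-1×0.109)² = 0.0118;  (1·δw/w)² = (1×0.0364)² = 0.00133;  (½·δy/y)² = (0.5×0.118)² = 0.00346
δQ/Q = √(0.0205) = 0.143
Q = 12.3, so δQ = 0.143 × 12.3 = 1.76.

12.3 ± 1.76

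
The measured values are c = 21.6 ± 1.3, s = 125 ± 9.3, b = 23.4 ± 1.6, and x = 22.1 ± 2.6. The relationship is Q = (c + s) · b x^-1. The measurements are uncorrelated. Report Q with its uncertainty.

155 ± 23.3

Let u = c + s = 147. δu = √(δc² + δs²) = √(1.69 + 86.5) = 9.39, so δu/u = 0.0641.
Q is then a monomial in u, b, x:
δQ/Q = √((δu/u)² + (1·δb/b)² + (-1·δx/x)²) = √(0.00410 + 0.00468 + 0.0138) = 0.150
Q = 155, so δQ = 0.150 × 155 = 23.3.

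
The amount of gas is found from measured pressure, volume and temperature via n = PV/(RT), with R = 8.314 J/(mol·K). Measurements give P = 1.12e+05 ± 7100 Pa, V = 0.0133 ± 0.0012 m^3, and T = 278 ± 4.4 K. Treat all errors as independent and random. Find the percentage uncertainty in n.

11.1%

Since n is a product/quotient, work with relative uncertainties:
  (1·δP/P)² = (1×0.0634)² = 0.00402;  (1·δV/V)² = (1×0.0902)² = 0.00814;  (-1·δT/T)² = (-1×0.0158)² = 0.000251
δn/n = √(0.0124) = 0.111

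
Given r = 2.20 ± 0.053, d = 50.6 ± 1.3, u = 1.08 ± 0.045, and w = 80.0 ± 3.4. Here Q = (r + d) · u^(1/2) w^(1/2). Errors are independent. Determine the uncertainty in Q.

19.0

Let h = r + d = 52.8. δh = √(δr² + δd²) = √(0.00281 + 1.69) = 1.30, so δh/h = 0.0246.
Q is then a monomial in h, u, w:
δQ/Q = √((δh/h)² + (½·δu/u)² + (½·δw/w)²) = √(0.000607 + 0.000434 + 0.000452) = 0.0386
Q = 491, so δQ = 0.0386 × 491 = 19.0.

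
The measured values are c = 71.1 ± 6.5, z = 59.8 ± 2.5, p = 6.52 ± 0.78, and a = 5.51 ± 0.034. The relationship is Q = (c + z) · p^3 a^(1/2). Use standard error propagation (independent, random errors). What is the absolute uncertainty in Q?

30900

Let u = c + z = 131. δu = √(δc² + δz²) = √(42.2 + 6.25) = 6.96, so δu/u = 0.0532.
Q is then a monomial in u, p, a:
δQ/Q = √((δu/u)² + (3·δp/p)² + (½·δa/a)²) = √(0.00283 + 0.129 + 9.52e-06) = 0.363
Q = 85200, so δQ = 0.363 × 85200 = 30900.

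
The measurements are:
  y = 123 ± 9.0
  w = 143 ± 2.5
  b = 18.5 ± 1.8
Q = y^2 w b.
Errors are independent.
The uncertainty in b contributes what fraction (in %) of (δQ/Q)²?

(δQ/Q)² = (2·δy/y)² + (1·δw/w)² + (1·δb/b)²
  y term: (2×0.0732)² = 0.0214
  w term: (1×0.0175)² = 0.000306
  b term: (1×0.0973)² = 0.00947
Total = 0.0312. Share from b = 0.00947/0.0312 = 0.304.

30.4%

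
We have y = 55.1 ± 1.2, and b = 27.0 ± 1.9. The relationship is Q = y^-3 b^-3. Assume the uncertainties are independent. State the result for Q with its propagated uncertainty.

Q is a product of powers, so relative uncertainties combine in quadrature:
  (-3·δy/y)² = (-3×0.0218)² = 0.00427;  (-3·δb/b)² = (-3×0.0704)² = 0.0446
δQ/Q = √(0.0488) = 0.221
Q = 3.04e-10, so δQ = 0.221 × 3.04e-10 = 6.71e-11.

(3.04 ± 0.671) × 10^-10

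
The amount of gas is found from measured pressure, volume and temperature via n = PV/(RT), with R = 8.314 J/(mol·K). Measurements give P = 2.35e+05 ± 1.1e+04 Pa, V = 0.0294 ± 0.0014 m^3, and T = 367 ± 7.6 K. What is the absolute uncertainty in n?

For a monomial n ∝ P, V, T^-1, fractional errors add in quadrature:
  (1·δP/P)² = (1×0.0468)² = 0.00219;  (1·δV/V)² = (1×0.0476)² = 0.00227;  (-1·δT/T)² = (-1×0.0207)² = 0.000429
δn/n = √(0.00489) = 0.0699
n = 2.26 mol, so δn = 0.0699 × 2.26 = 0.158 mol.

0.158 mol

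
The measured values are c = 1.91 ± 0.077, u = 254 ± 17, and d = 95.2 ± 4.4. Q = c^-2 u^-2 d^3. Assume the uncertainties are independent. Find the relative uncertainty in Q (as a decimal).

Since Q is a product/quotient, work with relative uncertainties:
  (-2·δc/c)² = (-2×0.0403)² = 0.00650;  (-2·δu/u)² = (-2×0.0669)² = 0.0179;  (3·δd/d)² = (3×0.0462)² = 0.0192
δQ/Q = √(0.0436) = 0.209

0.209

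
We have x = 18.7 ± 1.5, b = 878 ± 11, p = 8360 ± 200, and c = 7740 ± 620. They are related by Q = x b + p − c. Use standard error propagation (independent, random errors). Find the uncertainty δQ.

1480

Let w = x·b = 16400. δw/w = √((1·δx/x)² + (1·δb/b)²) = √(0.00643 + 0.000157) = 0.0812, so δw = 1330.
Q = w + p − c: δQ = √(δw² + δp² + δc²) = √(1.78e+06 + 40000 + 3.84e+05) = 1480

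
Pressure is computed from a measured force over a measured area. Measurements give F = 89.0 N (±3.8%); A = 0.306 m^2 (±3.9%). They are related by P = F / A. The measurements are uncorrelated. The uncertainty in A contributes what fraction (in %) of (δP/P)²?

(δP/P)² = (1·δF/F)² + (-1·δA/A)²
  F term: (1×0.0380)² = 0.00144
  A term: (-1×0.0390)² = 0.00152
Total = 0.00296. Share from A = 0.00152/0.00296 = 0.513.

51.3%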